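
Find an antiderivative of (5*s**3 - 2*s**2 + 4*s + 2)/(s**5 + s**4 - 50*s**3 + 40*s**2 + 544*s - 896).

393*log(s - 4)/7744 + 7*log(s - 2)/36 + 61*log(s + 4)/192 - 613*log(s + 7)/1089 - 153/(88*s - 352) + C

Factor the denominator: (s - 4)**2*(s - 2)*(s + 4)*(s + 7).
Partial-fraction decomposition: -613/(1089*(s + 7)) + 61/(192*(s + 4)) + 7/(36*(s - 2)) + 393/(7744*(s - 4)) + 153/(88*(s - 4)**2).
Integrate each term; A/(s−a) gives A·log|s−a|; A/(s−a)² gives −A/(s−a).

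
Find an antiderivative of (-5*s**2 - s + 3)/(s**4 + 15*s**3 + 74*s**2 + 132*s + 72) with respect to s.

-log(s + 1)/25 + 15*log(s + 2)/16 - 359*log(s + 6)/400 + 171/(20*s + 120) + C

Factor the denominator: (s + 1)*(s + 2)*(s + 6)**2.
Partial-fraction decomposition: -359/(400*(s + 6)) - 171/(20*(s + 6)**2) + 15/(16*(s + 2)) - 1/(25*(s + 1)).
Integrate each term; A/(s−a) gives A·log|s−a|; A/(s−a)² gives −A/(s−a).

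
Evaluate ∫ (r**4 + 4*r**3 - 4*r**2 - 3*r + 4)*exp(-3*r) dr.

Use integration by parts with u = r**4 + 4*r**3 - 4*r**2 - 3*r + 4, dv = exp(-3*r) dr, so v = -exp(-3*r)/3.
Apply parts 4 times (tabular method): alternate signs, differentiate u down to 0, integrate dv up.

(-27*r**4 - 144*r**3 - 36*r**2 + 57*r - 89)*exp(-3*r)/81 + C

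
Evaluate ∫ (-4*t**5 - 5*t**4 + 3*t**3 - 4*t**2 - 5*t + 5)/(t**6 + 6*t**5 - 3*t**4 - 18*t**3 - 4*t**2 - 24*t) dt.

Factor the denominator: t*(t - 2)*(t + 2)*(t + 6)*(t**2 + 1).
Partial-fraction decomposition: 4*(3*t + 19)/(185*(t**2 + 1)) - 23867/(7104*(t + 6)) + 23/(160*(t + 2)) - 41/(64*(t - 2)) - 5/(24*t).
Integrate each term; A/(t−a) gives A·log|t−a|; the (Bt+D)/(t²+p²) term gives a log and an atan.

-5*log(t)/24 - 41*log(t - 2)/64 + 23*log(t + 2)/160 - 23867*log(t + 6)/7104 + 6*log(t**2 + 1)/185 + 76*atan(t)/185 + C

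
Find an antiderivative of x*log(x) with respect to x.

Use integration by parts with u = log(x), dv = x dx.
Then du = 1/x dx and v = x**2/2.

x**2*log(x)/2 - x**2/4 + C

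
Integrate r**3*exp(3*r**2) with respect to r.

(3*r**2 - 1)*exp(3*r**2)/18 + C

Let u = r², du = 2r dr; rewrite as (1/2)∫ u^1·exp(3u) du.
Now integrate by parts 1 time.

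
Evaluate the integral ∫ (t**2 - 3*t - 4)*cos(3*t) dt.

t**2*sin(3*t)/3 - t*sin(3*t) + 2*t*cos(3*t)/9 - 38*sin(3*t)/27 - cos(3*t)/3 + C

Use integration by parts with u = t**2 - 3*t - 4, dv = cos(3*t) dt, so v = sin(3*t)/3.
Apply parts 2 times (tabular method): alternate signs, differentiate u down to 0, integrate dv up.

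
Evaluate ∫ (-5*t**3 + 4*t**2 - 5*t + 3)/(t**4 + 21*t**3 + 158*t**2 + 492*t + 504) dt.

Factor the denominator: (t + 2)*(t + 6)**2*(t + 7).
Partial-fraction decomposition: -1949/(5*(t + 7)) + 6143/(16*(t + 6)) - 1257/(4*(t + 6)**2) + 69/(80*(t + 2)).
Integrate each term; A/(t−a) gives A·log|t−a|; A/(t−a)² gives −A/(t−a).

69*log(t + 2)/80 + 6143*log(t + 6)/16 - 1949*log(t + 7)/5 + 1257/(4*t + 24) + C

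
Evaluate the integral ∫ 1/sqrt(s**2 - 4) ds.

Substitute s = 2·sec(θ), so ds = 2·sec(θ)*tan(θ) dθ and the radical becomes sqrt(s**2 - 4) = 2·tan(θ) by the Pythagorean identity.
Integrate the resulting trig expression in θ, then back-substitute sec(θ) = s/2, tan(θ) = sqrt(s**2 - 4)/2 (absorbing any constant into C).

log(s + sqrt(s**2 - 4)) + C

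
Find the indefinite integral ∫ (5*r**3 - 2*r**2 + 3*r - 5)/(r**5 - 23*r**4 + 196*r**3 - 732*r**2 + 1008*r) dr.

Factor the denominator: r*(r - 7)*(r - 6)**2*(r - 4).
Partial-fraction decomposition: -295/(48*(r - 4)) - 1289/(18*(r - 6)) - 1021/(12*(r - 6)**2) + 1633/(21*(r - 7)) - 5/(1008*r).
Integrate each term; A/(r−a) gives A·log|r−a|; A/(r−a)² gives −A/(r−a).

-5*log(r)/1008 + 1633*log(r - 7)/21 - 1289*log(r - 6)/18 - 295*log(r - 4)/48 + 1021/(12*r - 72) + C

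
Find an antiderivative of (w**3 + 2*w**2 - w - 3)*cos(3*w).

Use integration by parts with u = w**3 + 2*w**2 - w - 3, dv = cos(3*w) dw, so v = sin(3*w)/3.
Apply parts 3 times (tabular method): alternate signs, differentiate u down to 0, integrate dv up.

w**3*sin(3*w)/3 + 2*w**2*sin(3*w)/3 + w**2*cos(3*w)/3 - 5*w*sin(3*w)/9 + 4*w*cos(3*w)/9 - 31*sin(3*w)/27 - 5*cos(3*w)/27 + C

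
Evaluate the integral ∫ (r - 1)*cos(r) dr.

r*sin(r) - sin(r) + cos(r) + C

Use integration by parts with u = r - 1, dv = cos(r) dr, so v = sin(r).
Apply parts 1 times (tabular method): alternate signs, differentiate u down to 0, integrate dv up.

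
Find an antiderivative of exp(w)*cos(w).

exp(w)*sin(w)/2 + exp(w)*cos(w)/2 + C

Let I denote the integral. Integrate by parts with u = cos(w), dv = exp(w) dw, so v = exp(w): I = exp(w)*cos(w) + ∫ exp(w)*sin(w) dw.
Apply parts again with u = sin(w), dv = exp(w) dw: ∫ exp(w)*sin(w) dw = exp(w)*sin(w) − I. Substituting back brings back I: I = exp(w)*sin(w) + exp(w)*cos(w) − I.
Solving for I: (1 + 1)·I equals the remaining terms, so I = (1/2)·(exp(w)*sin(w) + exp(w)*cos(w)).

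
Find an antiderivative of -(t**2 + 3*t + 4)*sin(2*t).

Use integration by parts with u = t**2 + 3*t + 4, dv = -sin(2*t) dt, so v = cos(2*t)/2.
Apply parts 2 times (tabular method): alternate signs, differentiate u down to 0, integrate dv up.

t**2*cos(2*t)/2 - t*sin(2*t)/2 + 3*t*cos(2*t)/2 - 3*sin(2*t)/4 + 7*cos(2*t)/4 + C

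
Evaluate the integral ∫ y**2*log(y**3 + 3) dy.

Let u = y**3 + 3, so du = (3*y**2) dy.
The integral becomes (1/3)·∫ log(u) du; integrate by parts with u′=log(u), dv′=du.

y**3*log(y**3 + 3)/3 - y**3/3 + log(y**3 + 3) + C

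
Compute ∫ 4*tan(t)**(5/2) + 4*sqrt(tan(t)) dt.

Let u = tan(t), so du = (tan(t)**2 + 1) dt.
Rewriting, the integral becomes 4·∫ √u du = 4·(2/3)u^(3/2).
Substituting back, u = tan(t).

8*tan(t)**(3/2)/3 + C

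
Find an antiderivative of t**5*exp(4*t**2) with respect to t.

Let u = t², du = 2t dt; rewrite as (1/2)∫ u^2·exp(4u) du.
Now integrate by parts 2 times.

(8*t**4 - 4*t**2 + 1)*exp(4*t**2)/64 + C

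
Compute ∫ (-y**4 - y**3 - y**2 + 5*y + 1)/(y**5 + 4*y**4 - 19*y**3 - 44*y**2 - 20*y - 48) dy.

Factor the denominator: (y - 4)*(y + 2)*(y + 6)*(y**2 + 1).
Partial-fraction decomposition: -(291*y + 178)/(3145*(y**2 + 1)) - 229/(296*(y + 6)) + 7/(40*(y + 2)) - 21/(68*(y - 4)).
Integrate each term; A/(y−a) gives A·log|y−a|; the (By+D)/(y²+p²) term gives a log and an atan.

-21*log(y - 4)/68 + 7*log(y + 2)/40 - 229*log(y + 6)/296 - 291*log(y**2 + 1)/6290 - 178*atan(y)/3145 + C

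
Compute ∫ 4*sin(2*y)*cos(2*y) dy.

Let u = cos(2*y), so du = (-2*sin(2*y)) dy.
Rewriting, the integral becomes -2·∫ u^1 du = -2·u^2/2.
Substituting back, u = cos(2*y).

-cos(2*y)**2 + C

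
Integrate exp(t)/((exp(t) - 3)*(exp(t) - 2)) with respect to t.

log(exp(t) - 3) - log(exp(t) - 2) + C

Let u = e^t, du = e^t dt.
The integral becomes ∫ du/((u-2)(u-3)); decompose into partial fractions.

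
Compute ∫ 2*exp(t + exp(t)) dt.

2*exp(exp(t)) + C

Let u = exp(t), so du = (exp(t)) dt.
Rewriting, the integral becomes 2·∫ e^u du = 2·e^u.
Substituting back, u = exp(t).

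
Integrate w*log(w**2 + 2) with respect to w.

w**2*log(w**2 + 2)/2 - w**2/2 + log(w**2 + 2) + C

Let u = w**2 + 2, so du = (2*w) dw.
The integral becomes (1/2)·∫ log(u) du; integrate by parts with u′=log(u), dv′=du.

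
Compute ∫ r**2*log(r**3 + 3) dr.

Let u = r**3 + 3, so du = (3*r**2) dr.
The integral becomes (1/3)·∫ log(u) du; integrate by parts with u′=log(u), dv′=du.

r**3*log(r**3 + 3)/3 - r**3/3 + log(r**3 + 3) + C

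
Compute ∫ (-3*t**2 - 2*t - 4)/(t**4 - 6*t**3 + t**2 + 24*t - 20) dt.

-89*log(t - 5)/84 + 5*log(t - 2)/3 - 3*log(t - 1)/4 + log(t + 2)/7 + C

Factor the denominator: (t - 5)*(t - 2)*(t - 1)*(t + 2).
Partial-fraction decomposition: 1/(7*(t + 2)) - 3/(4*(t - 1)) + 5/(3*(t - 2)) - 89/(84*(t - 5)).
Integrate each term: A/(t−a) contributes A·log|t−a|.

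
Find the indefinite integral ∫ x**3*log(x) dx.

Use integration by parts with u = log(x), dv = x**3 dx.
Then du = 1/x dx and v = x**4/4.

x**4*log(x)/4 - x**4/16 + C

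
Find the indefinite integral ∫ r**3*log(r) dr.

r**4*log(r)/4 - r**4/16 + C

Use integration by parts with u = log(r), dv = r**3 dr.
Then du = 1/r dr and v = r**4/4.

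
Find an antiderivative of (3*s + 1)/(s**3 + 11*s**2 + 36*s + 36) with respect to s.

Factor the denominator: (s + 2)*(s + 3)*(s + 6).
Partial-fraction decomposition: -17/(12*(s + 6)) + 8/(3*(s + 3)) - 5/(4*(s + 2)).
Integrate each term: A/(s−a) contributes A·log|s−a|.

-5*log(s + 2)/4 + 8*log(s + 3)/3 - 17*log(s + 6)/12 + C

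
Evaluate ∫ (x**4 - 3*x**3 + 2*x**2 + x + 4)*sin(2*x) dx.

Use integration by parts with u = x**4 - 3*x**3 + 2*x**2 + x + 4, dv = sin(2*x) dx, so v = -cos(2*x)/2.
Apply parts 4 times (tabular method): alternate signs, differentiate u down to 0, integrate dv up.

-x**4*cos(2*x)/2 + x**3*sin(2*x) + 3*x**3*cos(2*x)/2 - 9*x**2*sin(2*x)/4 + x**2*cos(2*x)/2 - x*sin(2*x)/2 - 11*x*cos(2*x)/4 + 11*sin(2*x)/8 - 9*cos(2*x)/4 + C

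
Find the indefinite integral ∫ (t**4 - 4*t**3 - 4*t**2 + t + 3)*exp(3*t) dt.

Use integration by parts with u = t**4 - 4*t**3 - 4*t**2 + t + 3, dv = exp(3*t) dt, so v = exp(3*t)/3.
Apply parts 4 times (tabular method): alternate signs, differentiate u down to 0, integrate dv up.

(27*t**4 - 144*t**3 + 36*t**2 + 3*t + 80)*exp(3*t)/81 + C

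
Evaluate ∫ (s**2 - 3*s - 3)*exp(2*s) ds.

(s**2 - 4*s - 1)*exp(2*s)/2 + C

Use integration by parts with u = s**2 - 3*s - 3, dv = exp(2*s) ds, so v = exp(2*s)/2.
Apply parts 2 times (tabular method): alternate signs, differentiate u down to 0, integrate dv up.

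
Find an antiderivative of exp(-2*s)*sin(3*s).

Let I denote the integral. Integrate by parts with u = sin(3*s), dv = exp(-2*s) ds, so v = -exp(-2*s)/2: I = -exp(-2*s)*sin(3*s)/2 + (3/2)·∫ exp(-2*s)*cos(3*s) ds.
Apply parts again with u = cos(3*s), dv = exp(-2*s) ds: ∫ exp(-2*s)*cos(3*s) ds = -exp(-2*s)*cos(3*s)/2 − (3/2)·I. Substituting back brings back I: I = -exp(-2*s)*sin(3*s)/2 - 3*exp(-2*s)*cos(3*s)/4 − (9/4)·I.
Solving for I: (1 + 9/4)·I equals the remaining terms, so I = (4/13)·(-exp(-2*s)*sin(3*s)/2 - 3*exp(-2*s)*cos(3*s)/4).

-2*exp(-2*s)*sin(3*s)/13 - 3*exp(-2*s)*cos(3*s)/13 + C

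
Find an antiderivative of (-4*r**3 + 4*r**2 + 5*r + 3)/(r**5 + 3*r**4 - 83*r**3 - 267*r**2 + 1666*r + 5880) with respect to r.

Factor the denominator: (r - 7)*(r - 6)*(r + 4)*(r + 5)*(r + 7).
Partial-fraction decomposition: 128/(91*(r + 7)) - 289/(132*(r + 5)) + 101/(110*(r + 4)) + 687/(1430*(r - 6)) - 569/(924*(r - 7)).
Integrate each term: A/(r−a) contributes A·log|r−a|.

-569*log(r - 7)/924 + 687*log(r - 6)/1430 + 101*log(r + 4)/110 - 289*log(r + 5)/132 + 128*log(r + 7)/91 + C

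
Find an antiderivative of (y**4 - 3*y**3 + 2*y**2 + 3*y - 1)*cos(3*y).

y**4*sin(3*y)/3 - y**3*sin(3*y) + 4*y**3*cos(3*y)/9 + 2*y**2*sin(3*y)/9 - y**2*cos(3*y) + 5*y*sin(3*y)/3 + 4*y*cos(3*y)/27 - 31*sin(3*y)/81 + 5*cos(3*y)/9 + C

Use integration by parts with u = y**4 - 3*y**3 + 2*y**2 + 3*y - 1, dv = cos(3*y) dy, so v = sin(3*y)/3.
Apply parts 4 times (tabular method): alternate signs, differentiate u down to 0, integrate dv up.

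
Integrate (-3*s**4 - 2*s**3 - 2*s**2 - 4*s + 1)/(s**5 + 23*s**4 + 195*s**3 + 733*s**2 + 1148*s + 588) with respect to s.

Factor the denominator: (s + 1)*(s + 2)*(s + 6)*(s + 7)**2.
Partial-fraction decomposition: 77323/(450*(s + 7)) + 3293/(15*(s + 7)**2) - 3503/(20*(s + 6)) + 31/(100*(s + 2)) + 1/(90*(s + 1)).
Integrate each term; A/(s−a) gives A·log|s−a|; A/(s−a)² gives −A/(s−a).

log(s + 1)/90 + 31*log(s + 2)/100 - 3503*log(s + 6)/20 + 77323*log(s + 7)/450 - 3293/(15*s + 105) + C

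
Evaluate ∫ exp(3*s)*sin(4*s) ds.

3*exp(3*s)*sin(4*s)/25 - 4*exp(3*s)*cos(4*s)/25 + C

Let I denote the integral. Integrate by parts with u = sin(4*s), dv = exp(3*s) ds, so v = exp(3*s)/3: I = exp(3*s)*sin(4*s)/3 − (4/3)·∫ exp(3*s)*cos(4*s) ds.
Apply parts again with u = cos(4*s), dv = exp(3*s) ds: ∫ exp(3*s)*cos(4*s) ds = exp(3*s)*cos(4*s)/3 + (4/3)·I. Substituting back brings back I: I = exp(3*s)*sin(4*s)/3 - 4*exp(3*s)*cos(4*s)/9 − (16/9)·I.
Solving for I: (1 + 16/9)·I equals the remaining terms, so I = (9/25)·(exp(3*s)*sin(4*s)/3 - 4*exp(3*s)*cos(4*s)/9).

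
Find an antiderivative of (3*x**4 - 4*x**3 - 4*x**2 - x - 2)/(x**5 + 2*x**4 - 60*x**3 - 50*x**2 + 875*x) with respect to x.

Factor the denominator: x*(x - 5)**2*(x + 5)*(x + 7).
Partial-fraction decomposition: 262/(63*(x + 7)) - 1139/(500*(x + 5)) + 5047/(4500*(x - 5)) + 317/(150*(x - 5)**2) - 2/(875*x).
Integrate each term; A/(x−a) gives A·log|x−a|; A/(x−a)² gives −A/(x−a).

-2*log(x)/875 + 5047*log(x - 5)/4500 - 1139*log(x + 5)/500 + 262*log(x + 7)/63 - 317/(150*x - 750) + C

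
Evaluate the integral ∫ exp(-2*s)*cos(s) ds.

exp(-2*s)*sin(s)/5 - 2*exp(-2*s)*cos(s)/5 + C

Let I denote the integral. Integrate by parts with u = cos(s), dv = exp(-2*s) ds, so v = -exp(-2*s)/2: I = -exp(-2*s)*cos(s)/2 − (1/2)·∫ exp(-2*s)*sin(s) ds.
Apply parts again with u = sin(s), dv = exp(-2*s) ds: ∫ exp(-2*s)*sin(s) ds = -exp(-2*s)*sin(s)/2 + (1/2)·I. Substituting back brings back I: I = exp(-2*s)*sin(s)/4 - exp(-2*s)*cos(s)/2 − (1/4)·I.
Solving for I: (1 + 1/4)·I equals the remaining terms, so I = (4/5)·(exp(-2*s)*sin(s)/4 - exp(-2*s)*cos(s)/2).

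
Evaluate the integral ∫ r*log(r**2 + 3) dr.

r**2*log(r**2 + 3)/2 - r**2/2 + 3*log(r**2 + 3)/2 + C

Let u = r**2 + 3, so du = (2*r) dr.
The integral becomes (1/2)·∫ log(u) du; integrate by parts with u′=log(u), dv′=du.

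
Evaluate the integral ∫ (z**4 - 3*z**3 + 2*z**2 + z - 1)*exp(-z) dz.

(-z**4 - z**3 - 5*z**2 - 11*z - 10)*exp(-z) + C

Use integration by parts with u = z**4 - 3*z**3 + 2*z**2 + z - 1, dv = exp(-z) dz, so v = -exp(-z).
Apply parts 4 times (tabular method): alternate signs, differentiate u down to 0, integrate dv up.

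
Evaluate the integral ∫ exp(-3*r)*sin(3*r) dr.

Let I denote the integral. Integrate by parts with u = sin(3*r), dv = exp(-3*r) dr, so v = -exp(-3*r)/3: I = -exp(-3*r)*sin(3*r)/3 + ∫ exp(-3*r)*cos(3*r) dr.
Apply parts again with u = cos(3*r), dv = exp(-3*r) dr: ∫ exp(-3*r)*cos(3*r) dr = -exp(-3*r)*cos(3*r)/3 − I. Substituting back brings back I: I = -exp(-3*r)*sin(3*r)/3 - exp(-3*r)*cos(3*r)/3 − I.
Solving for I: (1 + 1)·I equals the remaining terms, so I = (1/2)·(-exp(-3*r)*sin(3*r)/3 - exp(-3*r)*cos(3*r)/3).

-exp(-3*r)*sin(3*r)/6 - exp(-3*r)*cos(3*r)/6 + C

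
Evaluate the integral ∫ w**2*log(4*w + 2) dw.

Use integration by parts with u = log(4*w + 2), dv = w**2 dw.
Then du = 4/(4*w + 2) dw and v = w**3/3.

w**3*log(4*w + 2)/3 - w**3/9 + w**2/12 - w/12 + log(2*w + 1)/24 + C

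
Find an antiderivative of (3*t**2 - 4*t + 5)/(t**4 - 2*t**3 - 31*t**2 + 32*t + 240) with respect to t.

5*log(t - 5)/6 - 37*log(t - 4)/56 + 11*log(t + 3)/14 - 23*log(t + 4)/24 + C

Factor the denominator: (t - 5)*(t - 4)*(t + 3)*(t + 4).
Partial-fraction decomposition: -23/(24*(t + 4)) + 11/(14*(t + 3)) - 37/(56*(t - 4)) + 5/(6*(t - 5)).
Integrate each term: A/(t−a) contributes A·log|t−a|.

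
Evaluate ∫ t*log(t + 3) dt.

t**2*log(t + 3)/2 - t**2/4 + 3*t/2 - 9*log(t + 3)/2 + C

Use integration by parts with u = log(t + 3), dv = t dt.
Then du = 1/(t + 3) dt and v = t**2/2.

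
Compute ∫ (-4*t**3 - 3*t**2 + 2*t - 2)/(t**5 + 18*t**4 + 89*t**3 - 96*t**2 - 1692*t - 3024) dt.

Factor the denominator: (t - 4)*(t + 3)*(t + 6)**2*(t + 7).
Partial-fraction decomposition: 1209/(44*(t + 7)) - 12217/(450*(t + 6)) + 371/(15*(t + 6)**2) - 73/(252*(t + 3)) - 149/(3850*(t - 4)).
Integrate each term; A/(t−a) gives A·log|t−a|; A/(t−a)² gives −A/(t−a).

-149*log(t - 4)/3850 - 73*log(t + 3)/252 - 12217*log(t + 6)/450 + 1209*log(t + 7)/44 - 371/(15*t + 90) + C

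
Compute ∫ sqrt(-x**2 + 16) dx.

x*sqrt(-x**2 + 16)/2 + 8*asin(x/4) + C

Substitute x = 4·sin(θ), so dx = 4·cos(θ) dθ and the radical becomes sqrt(-x**2 + 16) = 4·cos(θ) by the Pythagorean identity.
Integrate the resulting trig expression in θ, then back-substitute θ = asin(x/4), sin(θ) = x/4, cos(θ) = sqrt(-x**2 + 16)/4 (absorbing any constant into C).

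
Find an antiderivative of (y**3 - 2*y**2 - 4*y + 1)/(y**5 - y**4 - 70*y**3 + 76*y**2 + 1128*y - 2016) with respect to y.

218*log(y - 7)/2535 - 17*log(y - 4)/600 - 7*log(y - 2)/640 - 25269*log(y + 6)/540800 - 263/(1040*y + 6240) + C

Factor the denominator: (y - 7)*(y - 4)*(y - 2)*(y + 6)**2.
Partial-fraction decomposition: -25269/(540800*(y + 6)) + 263/(1040*(y + 6)**2) - 7/(640*(y - 2)) - 17/(600*(y - 4)) + 218/(2535*(y - 7)).
Integrate each term; A/(y−a) gives A·log|y−a|; A/(y−a)² gives −A/(y−a).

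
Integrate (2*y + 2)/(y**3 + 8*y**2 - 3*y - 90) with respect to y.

log(y - 3)/9 + log(y + 5) - 10*log(y + 6)/9 + C

Factor the denominator: (y - 3)*(y + 5)*(y + 6).
Partial-fraction decomposition: -10/(9*(y + 6)) + 1/(y + 5) + 1/(9*(y - 3)).
Integrate each term: A/(y−a) contributes A·log|y−a|.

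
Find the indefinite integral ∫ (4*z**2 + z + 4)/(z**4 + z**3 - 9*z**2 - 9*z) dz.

Factor the denominator: z*(z - 3)*(z + 1)*(z + 3).
Partial-fraction decomposition: -37/(36*(z + 3)) + 7/(8*(z + 1)) + 43/(72*(z - 3)) - 4/(9*z).
Integrate each term: A/(z−a) contributes A·log|z−a|.

-4*log(z)/9 + 43*log(z - 3)/72 + 7*log(z + 1)/8 - 37*log(z + 3)/36 + C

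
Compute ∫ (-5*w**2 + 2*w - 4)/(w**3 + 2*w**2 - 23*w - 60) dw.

Factor the denominator: (w - 5)*(w + 3)*(w + 4).
Partial-fraction decomposition: -92/(9*(w + 4)) + 55/(8*(w + 3)) - 119/(72*(w - 5)).
Integrate each term: A/(w−a) contributes A·log|w−a|.

-119*log(w - 5)/72 + 55*log(w + 3)/8 - 92*log(w + 4)/9 + C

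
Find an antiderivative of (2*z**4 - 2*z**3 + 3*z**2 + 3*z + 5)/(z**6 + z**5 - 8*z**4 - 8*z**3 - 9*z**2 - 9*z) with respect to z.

-5*log(z)/9 + 149*log(z - 3)/720 + 9*log(z + 1)/16 - 239*log(z + 3)/360 + 9*log(z**2 + 1)/40 - atan(z)/20 + C

Factor the denominator: z*(z - 3)*(z + 1)*(z + 3)*(z**2 + 1).
Partial-fraction decomposition: (9*z - 1)/(20*(z**2 + 1)) - 239/(360*(z + 3)) + 9/(16*(z + 1)) + 149/(720*(z - 3)) - 5/(9*z).
Integrate each term; A/(z−a) gives A·log|z−a|; the (Bz+D)/(z²+p²) term gives a log and an atan.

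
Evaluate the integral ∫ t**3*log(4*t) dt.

Use integration by parts with u = log(4*t), dv = t**3 dt.
Then du = 1/t dt and v = t**4/4.

t**4*(log(t) + 2*log(2))/4 - t**4/16 + C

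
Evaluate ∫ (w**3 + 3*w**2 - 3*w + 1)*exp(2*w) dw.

(4*w**3 + 6*w**2 - 18*w + 13)*exp(2*w)/8 + C

Use integration by parts with u = w**3 + 3*w**2 - 3*w + 1, dv = exp(2*w) dw, so v = exp(2*w)/2.
Apply parts 3 times (tabular method): alternate signs, differentiate u down to 0, integrate dv up.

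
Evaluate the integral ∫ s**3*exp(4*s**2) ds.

(4*s**2 - 1)*exp(4*s**2)/32 + C

Let u = s², du = 2s ds; rewrite as (1/2)∫ u^1·exp(4u) du.
Now integrate by parts 1 time.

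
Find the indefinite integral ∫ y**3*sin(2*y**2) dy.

Let u = y², du = 2y dy; rewrite as (1/2)∫ u^1·sin(2u) du.
Now integrate by parts 1 time.

-y**2*cos(2*y**2)/4 + sin(2*y**2)/8 + C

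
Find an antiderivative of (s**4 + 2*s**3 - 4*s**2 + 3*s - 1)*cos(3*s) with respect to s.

s**4*sin(3*s)/3 + 2*s**3*sin(3*s)/3 + 4*s**3*cos(3*s)/9 - 16*s**2*sin(3*s)/9 + 2*s**2*cos(3*s)/3 + 5*s*sin(3*s)/9 - 32*s*cos(3*s)/27 + 5*sin(3*s)/81 + 5*cos(3*s)/27 + C

Use integration by parts with u = s**4 + 2*s**3 - 4*s**2 + 3*s - 1, dv = cos(3*s) ds, so v = sin(3*s)/3.
Apply parts 4 times (tabular method): alternate signs, differentiate u down to 0, integrate dv up.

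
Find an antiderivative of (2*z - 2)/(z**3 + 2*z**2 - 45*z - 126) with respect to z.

Factor the denominator: (z - 7)*(z + 3)*(z + 6).
Partial-fraction decomposition: -14/(39*(z + 6)) + 4/(15*(z + 3)) + 6/(65*(z - 7)).
Integrate each term: A/(z−a) contributes A·log|z−a|.

6*log(z - 7)/65 + 4*log(z + 3)/15 - 14*log(z + 6)/39 + C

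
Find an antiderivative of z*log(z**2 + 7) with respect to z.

Let u = z**2 + 7, so du = (2*z) dz.
The integral becomes (1/2)·∫ log(u) du; integrate by parts with u′=log(u), dv′=du.

z**2*log(z**2 + 7)/2 - z**2/2 + 7*log(z**2 + 7)/2 + C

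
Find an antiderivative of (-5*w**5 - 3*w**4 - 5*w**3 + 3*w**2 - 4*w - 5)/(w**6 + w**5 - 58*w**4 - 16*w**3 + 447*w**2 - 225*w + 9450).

Factor the denominator: (w - 6)*(w - 5)*(w + 5)*(w + 7)*(w**2 + 9).
Partial-fraction decomposition: -(18839*w + 10749)/(88740*(w**2 + 9)) - 26239/(6032*(w + 7)) + 263/(136*(w + 5)) + 1205/(272*(w - 5)) - 3979/(585*(w - 6)).
Integrate each term; A/(w−a) gives A·log|w−a|; the (Bw+D)/(w²+p²) term gives a log and an atan.

-3979*log(w - 6)/585 + 1205*log(w - 5)/272 + 263*log(w + 5)/136 - 26239*log(w + 7)/6032 - 18839*log(w**2 + 9)/177480 - 3583*atan(w/3)/88740 + C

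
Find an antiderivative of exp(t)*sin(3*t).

exp(t)*sin(3*t)/10 - 3*exp(t)*cos(3*t)/10 + C

Let I denote the integral. Integrate by parts with u = sin(3*t), dv = exp(t) dt, so v = exp(t): I = exp(t)*sin(3*t) − 3·∫ exp(t)*cos(3*t) dt.
Apply parts again with u = cos(3*t), dv = exp(t) dt: ∫ exp(t)*cos(3*t) dt = exp(t)*cos(3*t) + 3·I. Substituting back brings back I: I = exp(t)*sin(3*t) - 3*exp(t)*cos(3*t) − 9·I.
Solving for I: (1 + 9)·I equals the remaining terms, so I = (1/10)·(exp(t)*sin(3*t) - 3*exp(t)*cos(3*t)).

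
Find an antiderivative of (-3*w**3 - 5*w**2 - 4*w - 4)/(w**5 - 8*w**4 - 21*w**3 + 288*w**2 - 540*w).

Factor the denominator: w*(w - 6)*(w - 5)*(w - 3)*(w + 6).
Partial-fraction decomposition: 61/(891*(w + 6)) - 71/(81*(w - 3)) + 262/(55*(w - 5)) - 107/(27*(w - 6)) + 1/(135*w).
Integrate each term: A/(w−a) contributes A·log|w−a|.

log(w)/135 - 107*log(w - 6)/27 + 262*log(w - 5)/55 - 71*log(w - 3)/81 + 61*log(w + 6)/891 + C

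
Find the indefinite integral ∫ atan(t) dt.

Use integration by parts with u = arctan(t), dv = dt.
Then du = 1/(t**2 + 1) dt.

t*atan(t) - log(t**2 + 1)/2 + C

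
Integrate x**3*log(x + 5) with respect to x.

Use integration by parts with u = log(x + 5), dv = x**3 dx.
Then du = 1/(x + 5) dx and v = x**4/4.

x**4*log(x + 5)/4 - x**4/16 + 5*x**3/12 - 25*x**2/8 + 125*x/4 - 625*log(x + 5)/4 + C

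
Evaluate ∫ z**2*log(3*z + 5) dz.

Use integration by parts with u = log(3*z + 5), dv = z**2 dz.
Then du = 3/(3*z + 5) dz and v = z**3/3.

z**3*log(3*z + 5)/3 - z**3/9 + 5*z**2/18 - 25*z/27 + 125*log(3*z + 5)/81 + C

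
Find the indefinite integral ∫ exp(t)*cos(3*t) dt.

3*exp(t)*sin(3*t)/10 + exp(t)*cos(3*t)/10 + C

Let I denote the integral. Integrate by parts with u = cos(3*t), dv = exp(t) dt, so v = exp(t): I = exp(t)*cos(3*t) + 3·∫ exp(t)*sin(3*t) dt.
Apply parts again with u = sin(3*t), dv = exp(t) dt: ∫ exp(t)*sin(3*t) dt = exp(t)*sin(3*t) − 3·I. Substituting back brings back I: I = 3*exp(t)*sin(3*t) + exp(t)*cos(3*t) − 9·I.
Solving for I: (1 + 9)·I equals the remaining terms, so I = (1/10)·(3*exp(t)*sin(3*t) + exp(t)*cos(3*t)).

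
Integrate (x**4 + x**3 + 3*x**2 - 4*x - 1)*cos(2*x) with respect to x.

x**4*sin(2*x)/2 + x**3*sin(2*x)/2 + x**3*cos(2*x) + 3*x**2*cos(2*x)/4 - 11*x*sin(2*x)/4 - sin(2*x)/2 - 11*cos(2*x)/8 + C

Use integration by parts with u = x**4 + x**3 + 3*x**2 - 4*x - 1, dv = cos(2*x) dx, so v = sin(2*x)/2.
Apply parts 4 times (tabular method): alternate signs, differentiate u down to 0, integrate dv up.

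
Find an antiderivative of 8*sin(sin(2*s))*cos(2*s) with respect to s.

Let u = sin(2*s), so du = (2*cos(2*s)) ds.
Rewriting, the integral becomes 4·∫ sin(u) du = 4·-cos(u).
Substituting back, u = sin(2*s).

-4*cos(sin(2*s)) + C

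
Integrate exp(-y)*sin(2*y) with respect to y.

-exp(-y)*sin(2*y)/5 - 2*exp(-y)*cos(2*y)/5 + C

Let I denote the integral. Integrate by parts with u = sin(2*y), dv = exp(-y) dy, so v = -exp(-y): I = -exp(-y)*sin(2*y) + 2·∫ exp(-y)*cos(2*y) dy.
Apply parts again with u = cos(2*y), dv = exp(-y) dy: ∫ exp(-y)*cos(2*y) dy = -exp(-y)*cos(2*y) − 2·I. Substituting back brings back I: I = -exp(-y)*sin(2*y) - 2*exp(-y)*cos(2*y) − 4·I.
Solving for I: (1 + 4)·I equals the remaining terms, so I = (1/5)·(-exp(-y)*sin(2*y) - 2*exp(-y)*cos(2*y)).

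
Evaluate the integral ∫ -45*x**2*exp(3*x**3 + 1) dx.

-5*exp(3*x**3 + 1) + C

Let u = 3*x**3 + 1, so du = (9*x**2) dx.
Rewriting, the integral becomes -5·∫ e^u du = -5·e^u.
Substituting back, u = 3*x**3 + 1.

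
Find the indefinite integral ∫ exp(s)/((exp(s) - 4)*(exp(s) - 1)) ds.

log(exp(s) - 4)/3 - log(exp(s) - 1)/3 + C

Let u = e^s, du = e^s ds.
The integral becomes ∫ du/((u-4)(u-1)); decompose into partial fractions.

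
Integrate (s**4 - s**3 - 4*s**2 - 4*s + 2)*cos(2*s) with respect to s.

Use integration by parts with u = s**4 - s**3 - 4*s**2 - 4*s + 2, dv = cos(2*s) ds, so v = sin(2*s)/2.
Apply parts 4 times (tabular method): alternate signs, differentiate u down to 0, integrate dv up.

s**4*sin(2*s)/2 - s**3*sin(2*s)/2 + s**3*cos(2*s) - 7*s**2*sin(2*s)/2 - 3*s**2*cos(2*s)/4 - 5*s*sin(2*s)/4 - 7*s*cos(2*s)/2 + 11*sin(2*s)/4 - 5*cos(2*s)/8 + C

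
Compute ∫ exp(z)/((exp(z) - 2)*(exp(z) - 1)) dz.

log(exp(z) - 2) - log(exp(z) - 1) + C

Let u = e^z, du = e^z dz.
The integral becomes ∫ du/((u-2)(u-1)); decompose into partial fractions.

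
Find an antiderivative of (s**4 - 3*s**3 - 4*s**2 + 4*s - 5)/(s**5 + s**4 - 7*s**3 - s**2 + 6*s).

-5*log(s)/6 - 7*log(s - 2)/10 + 7*log(s - 1)/8 + 3*log(s + 1)/4 + 109*log(s + 3)/120 + C

Factor the denominator: s*(s - 2)*(s - 1)*(s + 1)*(s + 3).
Partial-fraction decomposition: 109/(120*(s + 3)) + 3/(4*(s + 1)) + 7/(8*(s - 1)) - 7/(10*(s - 2)) - 5/(6*s).
Integrate each term: A/(s−a) contributes A·log|s−a|.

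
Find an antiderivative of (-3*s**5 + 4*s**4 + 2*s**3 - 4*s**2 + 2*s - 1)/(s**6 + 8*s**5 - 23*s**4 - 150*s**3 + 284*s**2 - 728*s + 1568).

Factor the denominator: (s - 4)*(s - 2)*(s + 7)**2*(s**2 + 4).
Partial-fraction decomposition: -(5479*s - 43494)/(224720*(s**2 + 4)) - 71292209/(27531009*(s + 7)) + 59128/(5247*(s + 7)**2) + 29/(1296*(s - 2)) - 1977/(4840*(s - 4)).
Integrate each term; A/(s−a) gives A·log|s−a|; the (Bs+D)/(s²+p²) term gives a log and an atan.

-1977*log(s - 4)/4840 + 29*log(s - 2)/1296 - 71292209*log(s + 7)/27531009 - 5479*log(s**2 + 4)/449440 + 21747*atan(s/2)/224720 - 59128/(5247*s + 36729) + C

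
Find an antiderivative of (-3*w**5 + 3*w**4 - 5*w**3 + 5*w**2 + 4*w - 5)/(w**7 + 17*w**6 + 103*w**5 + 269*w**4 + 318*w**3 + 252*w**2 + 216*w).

Factor the denominator: w*(w + 2)*(w + 3)*(w + 6)**2*(w**2 + 1).
Partial-fraction decomposition: -(121*w - 467)/(13690*(w**2 + 1)) - 1174129/(394272*(w + 6)) - 28447/(2664*(w + 6)**2) + 227/(54*(w + 3)) - 191/(160*(w + 2)) - 5/(216*w).
Integrate each term; A/(w−a) gives A·log|w−a|; the (Bw+D)/(w²+p²) term gives a log and an atan.

-5*log(w)/216 - 191*log(w + 2)/160 + 227*log(w + 3)/54 - 1174129*log(w + 6)/394272 - 121*log(w**2 + 1)/27380 + 467*atan(w)/13690 + 28447/(2664*w + 15984) + C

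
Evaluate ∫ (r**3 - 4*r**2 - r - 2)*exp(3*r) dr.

(9*r**3 - 45*r**2 + 21*r - 25)*exp(3*r)/27 + C

Use integration by parts with u = r**3 - 4*r**2 - r - 2, dv = exp(3*r) dr, so v = exp(3*r)/3.
Apply parts 3 times (tabular method): alternate signs, differentiate u down to 0, integrate dv up.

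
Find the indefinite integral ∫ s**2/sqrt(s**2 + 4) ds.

s*sqrt(s**2 + 4)/2 - 2*log(s + sqrt(s**2 + 4)) + C

Substitute s = 2·tan(θ), so ds = 2·sec(θ)^2 dθ and the radical becomes sqrt(s**2 + 4) = 2·sec(θ) by the Pythagorean identity.
Integrate the resulting trig expression in θ, then back-substitute tan(θ) = s/2, sec(θ) = sqrt(s**2 + 4)/2 (absorbing any constant into C).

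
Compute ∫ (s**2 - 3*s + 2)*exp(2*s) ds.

(s**2 - 4*s + 4)*exp(2*s)/2 + C

Use integration by parts with u = s**2 - 3*s + 2, dv = exp(2*s) ds, so v = exp(2*s)/2.
Apply parts 2 times (tabular method): alternate signs, differentiate u down to 0, integrate dv up.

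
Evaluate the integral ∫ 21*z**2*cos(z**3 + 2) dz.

Let u = z**3 + 2, so du = (3*z**2) dz.
Rewriting, the integral becomes 7·∫ cos(u) du = 7·sin(u).
Substituting back, u = z**3 + 2.

7*sin(z**3 + 2) + C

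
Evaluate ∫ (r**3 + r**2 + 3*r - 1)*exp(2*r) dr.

Use integration by parts with u = r**3 + r**2 + 3*r - 1, dv = exp(2*r) dr, so v = exp(2*r)/2.
Apply parts 3 times (tabular method): alternate signs, differentiate u down to 0, integrate dv up.

(4*r**3 - 2*r**2 + 14*r - 11)*exp(2*r)/8 + C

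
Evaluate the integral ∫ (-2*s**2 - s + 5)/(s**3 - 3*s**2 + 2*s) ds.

5*log(s)/2 - 5*log(s - 2)/2 - 2*log(s - 1) + C

Factor the denominator: s*(s - 2)*(s - 1).
Partial-fraction decomposition: -2/(s - 1) - 5/(2*(s - 2)) + 5/(2*s).
Integrate each term: A/(s−a) contributes A·log|s−a|.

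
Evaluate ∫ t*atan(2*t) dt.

t**2*atan(2*t)/2 - t/4 + atan(2*t)/8 + C

Use integration by parts with u = arctan(2*t), dv = t dt.
Then du = 2/(4*t**2 + 1) dt.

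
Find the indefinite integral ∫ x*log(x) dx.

x**2*log(x)/2 - x**2/4 + C

Use integration by parts with u = log(x), dv = x dx.
Then du = 1/x dx and v = x**2/2.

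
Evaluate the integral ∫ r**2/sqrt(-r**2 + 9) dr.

Substitute r = 3·sin(θ), so dr = 3·cos(θ) dθ and the radical becomes sqrt(-r**2 + 9) = 3·cos(θ) by the Pythagorean identity.
Integrate the resulting trig expression in θ, then back-substitute θ = asin(r/3), sin(θ) = r/3, cos(θ) = sqrt(-r**2 + 9)/3 (absorbing any constant into C).

-r*sqrt(-r**2 + 9)/2 + 9*asin(r/3)/2 + C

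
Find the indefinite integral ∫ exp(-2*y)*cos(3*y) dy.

3*exp(-2*y)*sin(3*y)/13 - 2*exp(-2*y)*cos(3*y)/13 + C

Let I denote the integral. Integrate by parts with u = cos(3*y), dv = exp(-2*y) dy, so v = -exp(-2*y)/2: I = -exp(-2*y)*cos(3*y)/2 − (3/2)·∫ exp(-2*y)*sin(3*y) dy.
Apply parts again with u = sin(3*y), dv = exp(-2*y) dy: ∫ exp(-2*y)*sin(3*y) dy = -exp(-2*y)*sin(3*y)/2 + (3/2)·I. Substituting back brings back I: I = 3*exp(-2*y)*sin(3*y)/4 - exp(-2*y)*cos(3*y)/2 − (9/4)·I.
Solving for I: (1 + 9/4)·I equals the remaining terms, so I = (4/13)·(3*exp(-2*y)*sin(3*y)/4 - exp(-2*y)*cos(3*y)/2).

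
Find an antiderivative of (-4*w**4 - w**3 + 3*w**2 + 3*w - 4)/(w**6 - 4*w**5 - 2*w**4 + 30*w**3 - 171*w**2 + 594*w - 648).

691*log(w - 3)/2646 - 29*log(w - 2)/39 + 464*log(w + 4)/3675 + 6251*log(w**2 + 9)/35100 - 253*atan(w/3)/2925 + 319/(126*w - 378) + C

Factor the denominator: (w - 3)**2*(w - 2)*(w + 4)*(w**2 + 9).
Partial-fraction decomposition: (6251*w - 4554)/(17550*(w**2 + 9)) + 464/(3675*(w + 4)) - 29/(39*(w - 2)) + 691/(2646*(w - 3)) - 319/(126*(w - 3)**2).
Integrate each term; A/(w−a) gives A·log|w−a|; the (Bw+D)/(w²+p²) term gives a log and an atan.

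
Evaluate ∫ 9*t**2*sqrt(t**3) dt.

Let u = t**3, so du = (3*t**2) dt.
Rewriting, the integral becomes 3·∫ √u du = 3·(2/3)u^(3/2).
Substituting back, u = t**3.

2*(t**3)**(3/2) + C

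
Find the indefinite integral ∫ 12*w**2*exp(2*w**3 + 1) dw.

2*exp(2*w**3 + 1) + C

Let u = 2*w**3 + 1, so du = (6*w**2) dw.
Rewriting, the integral becomes 2·∫ e^u du = 2·e^u.
Substituting back, u = 2*w**3 + 1.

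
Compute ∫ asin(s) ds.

Use integration by parts with u = arcsin(s), dv = ds.
Then du = 1/sqrt(-s**2 + 1) ds.

s*asin(s) + sqrt(-s**2 + 1) + C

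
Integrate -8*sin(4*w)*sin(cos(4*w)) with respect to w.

-2*cos(cos(4*w)) + C

Let u = cos(4*w), so du = (-4*sin(4*w)) dw.
Rewriting, the integral becomes 2·∫ sin(u) du = 2·-cos(u).
Substituting back, u = cos(4*w).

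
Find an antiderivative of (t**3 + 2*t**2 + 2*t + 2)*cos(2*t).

t**3*sin(2*t)/2 + t**2*sin(2*t) + 3*t**2*cos(2*t)/4 + t*sin(2*t)/4 + t*cos(2*t) + sin(2*t)/2 + cos(2*t)/8 + C

Use integration by parts with u = t**3 + 2*t**2 + 2*t + 2, dv = cos(2*t) dt, so v = sin(2*t)/2.
Apply parts 3 times (tabular method): alternate signs, differentiate u down to 0, integrate dv up.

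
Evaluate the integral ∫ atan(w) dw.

w*atan(w) - log(w**2 + 1)/2 + C

Use integration by parts with u = arctan(w), dv = dw.
Then du = 1/(w**2 + 1) dw.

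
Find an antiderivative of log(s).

s*log(s) - s + C

Use integration by parts with u = log(s), dv = ds.
Then du = 1/s ds and v = s.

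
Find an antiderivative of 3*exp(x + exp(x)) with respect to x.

3*exp(exp(x)) + C

Let u = exp(x), so du = (exp(x)) dx.
Rewriting, the integral becomes 3·∫ e^u du = 3·e^u.
Substituting back, u = exp(x).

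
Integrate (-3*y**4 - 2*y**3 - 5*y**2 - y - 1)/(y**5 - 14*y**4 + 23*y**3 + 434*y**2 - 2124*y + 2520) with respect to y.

-4071*log(y - 7)/65 + 4507*log(y - 6)/48 - 376*log(y - 5)/11 + 29*log(y - 2)/160 - 3631*log(y + 6)/13728 + C

Factor the denominator: (y - 7)*(y - 6)*(y - 5)*(y - 2)*(y + 6).
Partial-fraction decomposition: -3631/(13728*(y + 6)) + 29/(160*(y - 2)) - 376/(11*(y - 5)) + 4507/(48*(y - 6)) - 4071/(65*(y - 7)).
Integrate each term: A/(y−a) contributes A·log|y−a|.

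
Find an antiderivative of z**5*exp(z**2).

Let u = z², du = 2z dz; rewrite as (1/2)∫ u^2·exp(1u) du.
Now integrate by parts 2 times.

(z**4 - 2*z**2 + 2)*exp(z**2)/2 + C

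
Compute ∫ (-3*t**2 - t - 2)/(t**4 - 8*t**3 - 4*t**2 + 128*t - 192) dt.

-29*log(t - 6)/20 + 27*log(t - 4)/16 - log(t - 2)/3 + 23*log(t + 4)/240 + C

Factor the denominator: (t - 6)*(t - 4)*(t - 2)*(t + 4).
Partial-fraction decomposition: 23/(240*(t + 4)) - 1/(3*(t - 2)) + 27/(16*(t - 4)) - 29/(20*(t - 6)).
Integrate each term: A/(t−a) contributes A·log|t−a|.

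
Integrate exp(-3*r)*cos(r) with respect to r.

exp(-3*r)*sin(r)/10 - 3*exp(-3*r)*cos(r)/10 + C

Let I denote the integral. Integrate by parts with u = cos(r), dv = exp(-3*r) dr, so v = -exp(-3*r)/3: I = -exp(-3*r)*cos(r)/3 − (1/3)·∫ exp(-3*r)*sin(r) dr.
Apply parts again with u = sin(r), dv = exp(-3*r) dr: ∫ exp(-3*r)*sin(r) dr = -exp(-3*r)*sin(r)/3 + (1/3)·I. Substituting back brings back I: I = exp(-3*r)*sin(r)/9 - exp(-3*r)*cos(r)/3 − (1/9)·I.
Solving for I: (1 + 1/9)·I equals the remaining terms, so I = (9/10)·(exp(-3*r)*sin(r)/9 - exp(-3*r)*cos(r)/3).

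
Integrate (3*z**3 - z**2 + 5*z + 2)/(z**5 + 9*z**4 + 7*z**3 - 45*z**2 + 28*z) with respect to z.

Factor the denominator: z*(z - 1)**2*(z + 4)*(z + 7).
Partial-fraction decomposition: -1111/(1344*(z + 7)) + 113/(150*(z + 4)) + 3/(1600*(z - 1)) + 9/(40*(z - 1)**2) + 1/(14*z).
Integrate each term; A/(z−a) gives A·log|z−a|; A/(z−a)² gives −A/(z−a).

log(z)/14 + 3*log(z - 1)/1600 + 113*log(z + 4)/150 - 1111*log(z + 7)/1344 - 9/(40*z - 40) + C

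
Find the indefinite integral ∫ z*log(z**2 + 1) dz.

z**2*log(z**2 + 1)/2 - z**2/2 + log(z**2 + 1)/2 + C

Let u = z**2 + 1, so du = (2*z) dz.
The integral becomes (1/2)·∫ log(u) du; integrate by parts with u′=log(u), dv′=du.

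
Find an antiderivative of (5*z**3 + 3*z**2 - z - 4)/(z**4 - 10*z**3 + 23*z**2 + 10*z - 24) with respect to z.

589*log(z - 6)/35 - 12*log(z - 4) + log(z - 1)/10 + log(z + 1)/14 + C

Factor the denominator: (z - 6)*(z - 4)*(z - 1)*(z + 1).
Partial-fraction decomposition: 1/(14*(z + 1)) + 1/(10*(z - 1)) - 12/(z - 4) + 589/(35*(z - 6)).
Integrate each term: A/(z−a) contributes A·log|z−a|.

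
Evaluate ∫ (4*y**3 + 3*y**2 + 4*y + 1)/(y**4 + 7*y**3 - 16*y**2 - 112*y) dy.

Factor the denominator: y*(y - 4)*(y + 4)*(y + 7).
Partial-fraction decomposition: 1252/(231*(y + 7)) - 223/(96*(y + 4)) + 321/(352*(y - 4)) - 1/(112*y).
Integrate each term: A/(y−a) contributes A·log|y−a|.

-log(y)/112 + 321*log(y - 4)/352 - 223*log(y + 4)/96 + 1252*log(y + 7)/231 + C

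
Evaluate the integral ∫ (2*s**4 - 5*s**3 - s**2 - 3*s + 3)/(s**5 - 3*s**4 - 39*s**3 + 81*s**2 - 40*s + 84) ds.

Factor the denominator: (s - 7)*(s - 2)*(s + 6)*(s**2 + 1).
Partial-fraction decomposition: 2*(21*s + 22)/(925*(s**2 + 1)) + 3657/(3848*(s + 6)) + 3/(40*(s - 2)) + 302/(325*(s - 7)).
Integrate each term; A/(s−a) gives A·log|s−a|; the (Bs+D)/(s²+p²) term gives a log and an atan.

302*log(s - 7)/325 + 3*log(s - 2)/40 + 3657*log(s + 6)/3848 + 21*log(s**2 + 1)/925 + 44*atan(s)/925 + C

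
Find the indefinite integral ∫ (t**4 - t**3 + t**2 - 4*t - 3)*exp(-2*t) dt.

(-4*t**4 - 4*t**3 - 10*t**2 + 6*t + 15)*exp(-2*t)/8 + C

Use integration by parts with u = t**4 - t**3 + t**2 - 4*t - 3, dv = exp(-2*t) dt, so v = -exp(-2*t)/2.
Apply parts 4 times (tabular method): alternate signs, differentiate u down to 0, integrate dv up.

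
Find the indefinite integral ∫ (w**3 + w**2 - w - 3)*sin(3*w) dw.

Use integration by parts with u = w**3 + w**2 - w - 3, dv = sin(3*w) dw, so v = -cos(3*w)/3.
Apply parts 3 times (tabular method): alternate signs, differentiate u down to 0, integrate dv up.

-w**3*cos(3*w)/3 + w**2*sin(3*w)/3 - w**2*cos(3*w)/3 + 2*w*sin(3*w)/9 + 5*w*cos(3*w)/9 - 5*sin(3*w)/27 + 29*cos(3*w)/27 + C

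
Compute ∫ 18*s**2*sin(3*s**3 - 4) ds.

Let u = 3*s**3 - 4, so du = (9*s**2) ds.
Rewriting, the integral becomes 2·∫ sin(u) du = 2·-cos(u).
Substituting back, u = 3*s**3 - 4.

-2*cos(3*s**3 - 4) + C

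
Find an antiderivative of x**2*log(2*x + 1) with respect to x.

x**3*log(2*x + 1)/3 - x**3/9 + x**2/12 - x/12 + log(2*x + 1)/24 + C

Use integration by parts with u = log(2*x + 1), dv = x**2 dx.
Then du = 2/(2*x + 1) dx and v = x**3/3.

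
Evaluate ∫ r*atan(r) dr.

Use integration by parts with u = arctan(r), dv = r dr.
Then du = 1/(r**2 + 1) dr.

r**2*atan(r)/2 - r/2 + atan(r)/2 + C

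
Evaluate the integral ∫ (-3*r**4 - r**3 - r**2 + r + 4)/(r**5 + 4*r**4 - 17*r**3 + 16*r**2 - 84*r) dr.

-log(r)/21 - 136*log(r - 3)/195 - 3456*log(r + 7)/1855 - 135*log(r**2 + 4)/689 + 35*atan(r/2)/1378 + C

Factor the denominator: r*(r - 3)*(r + 7)*(r**2 + 4).
Partial-fraction decomposition: -5*(54*r - 7)/(689*(r**2 + 4)) - 3456/(1855*(r + 7)) - 136/(195*(r - 3)) - 1/(21*r).
Integrate each term; A/(r−a) gives A·log|r−a|; the (Br+D)/(r²+p²) term gives a log and an atan.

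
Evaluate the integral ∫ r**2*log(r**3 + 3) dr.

r**3*log(r**3 + 3)/3 - r**3/3 + log(r**3 + 3) + C

Let u = r**3 + 3, so du = (3*r**2) dr.
The integral becomes (1/3)·∫ log(u) du; integrate by parts with u′=log(u), dv′=du.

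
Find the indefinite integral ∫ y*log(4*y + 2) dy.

y**2*log(4*y + 2)/2 - y**2/4 + y/4 - log(2*y + 1)/8 + C

Use integration by parts with u = log(4*y + 2), dv = y dy.
Then du = 4/(4*y + 2) dy and v = y**2/2.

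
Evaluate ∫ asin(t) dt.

t*asin(t) + sqrt(-t**2 + 1) + C

Use integration by parts with u = arcsin(t), dv = dt.
Then du = 1/sqrt(-t**2 + 1) dt.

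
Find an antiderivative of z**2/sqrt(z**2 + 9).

z*sqrt(z**2 + 9)/2 - 9*log(z + sqrt(z**2 + 9))/2 + C

Substitute z = 3·tan(θ), so dz = 3·sec(θ)^2 dθ and the radical becomes sqrt(z**2 + 9) = 3·sec(θ) by the Pythagorean identity.
Integrate the resulting trig expression in θ, then back-substitute tan(θ) = z/3, sec(θ) = sqrt(z**2 + 9)/3 (absorbing any constant into C).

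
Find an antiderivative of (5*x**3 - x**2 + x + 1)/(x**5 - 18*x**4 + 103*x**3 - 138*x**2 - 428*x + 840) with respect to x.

Factor the denominator: (x - 7)*(x - 6)*(x - 5)*(x - 2)*(x + 2).
Partial-fraction decomposition: -5/(224*(x + 2)) - 13/(80*(x - 2)) + 101/(7*(x - 5)) - 1051/(32*(x - 6)) + 93/(5*(x - 7)).
Integrate each term: A/(x−a) contributes A·log|x−a|.

93*log(x - 7)/5 - 1051*log(x - 6)/32 + 101*log(x - 5)/7 - 13*log(x - 2)/80 - 5*log(x + 2)/224 + C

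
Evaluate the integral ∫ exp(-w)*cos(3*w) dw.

Let I denote the integral. Integrate by parts with u = cos(3*w), dv = exp(-w) dw, so v = -exp(-w): I = -exp(-w)*cos(3*w) − 3·∫ exp(-w)*sin(3*w) dw.
Apply parts again with u = sin(3*w), dv = exp(-w) dw: ∫ exp(-w)*sin(3*w) dw = -exp(-w)*sin(3*w) + 3·I. Substituting back brings back I: I = 3*exp(-w)*sin(3*w) - exp(-w)*cos(3*w) − 9·I.
Solving for I: (1 + 9)·I equals the remaining terms, so I = (1/10)·(3*exp(-w)*sin(3*w) - exp(-w)*cos(3*w)).

3*exp(-w)*sin(3*w)/10 - exp(-w)*cos(3*w)/10 + C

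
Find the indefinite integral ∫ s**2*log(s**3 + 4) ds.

Let u = s**3 + 4, so du = (3*s**2) ds.
The integral becomes (1/3)·∫ log(u) du; integrate by parts with u′=log(u), dv′=du.

s**3*log(s**3 + 4)/3 - s**3/3 + 4*log(s**3 + 4)/3 + C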